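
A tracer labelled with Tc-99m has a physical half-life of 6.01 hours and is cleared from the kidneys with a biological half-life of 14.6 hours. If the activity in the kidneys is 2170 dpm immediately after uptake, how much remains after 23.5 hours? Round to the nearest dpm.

47 dpm

1/t_eff = 1/t_phys + 1/t_biol = 1/6.01 + 1/14.6 = 0.23488 per hour.
t_eff = 6.01 × 14.6 / (6.01 + 14.6) ≈ 4.2574 hours.
Remaining = 2170 × (1/2)^(23.5/4.2574) = 2170 × (1/2)^5.5197 ≈ 47.299 dpm.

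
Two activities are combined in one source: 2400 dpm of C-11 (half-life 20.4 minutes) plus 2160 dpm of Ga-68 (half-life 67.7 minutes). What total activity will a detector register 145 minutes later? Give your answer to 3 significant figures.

C-11: 2400 × (1/2)^(145/20.4) = 2400 × (1/2)^7.1078 ≈ 17.4 dpm.
Ga-68: 2160 × (1/2)^(145/67.7) = 2160 × (1/2)^2.1418 ≈ 489.45 dpm.
Total = 17.4 + 489.45 ≈ 506.85 dpm.

507 dpm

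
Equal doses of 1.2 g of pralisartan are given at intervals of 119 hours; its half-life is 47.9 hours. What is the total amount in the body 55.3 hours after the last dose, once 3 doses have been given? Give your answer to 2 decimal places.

The 3 doses were given 293.3, 174.3, 55.3 hours ago.
Total = 1.2·(1/2)^(293.3/47.9) + 1.2·(1/2)^(174.3/47.9) + 1.2·(1/2)^(55.3/47.9)
      = 0.017216 + 0.096335 + 0.53907 ≈ 0.65262 g.

0.65 g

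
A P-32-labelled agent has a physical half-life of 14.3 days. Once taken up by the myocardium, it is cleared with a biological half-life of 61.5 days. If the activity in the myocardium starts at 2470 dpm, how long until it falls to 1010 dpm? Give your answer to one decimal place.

1/t_eff = 1/t_phys + 1/t_biol = 1/14.3 + 1/61.5 = 0.08619 per day.
t_eff = 14.3 × 61.5 / (14.3 + 61.5) ≈ 11.602 days.
n = log₂(2470/1010) ≈ 1.2902; t = 1.2902 × 11.602 ≈ 14.969 days.

15.0 days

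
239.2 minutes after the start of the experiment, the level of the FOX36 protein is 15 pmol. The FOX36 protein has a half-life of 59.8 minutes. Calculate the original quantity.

240 pmol

Number of half-lives elapsed: n = 239.2/59.8 ≈ 4.
A₀ = A × 2^n = 15 × 2^4 = 15 × 16 ≈ 240 pmol.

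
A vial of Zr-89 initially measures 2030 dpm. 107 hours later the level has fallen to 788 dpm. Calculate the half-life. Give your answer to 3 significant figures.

A/A₀ = 788/2030 ≈ 0.38818.
n = log₂(2.5761) ≈ 1.3652 half-lives elapsed in 107 hours.
t½ = 107/1.3652 ≈ 78.376 hours.

78.4 hours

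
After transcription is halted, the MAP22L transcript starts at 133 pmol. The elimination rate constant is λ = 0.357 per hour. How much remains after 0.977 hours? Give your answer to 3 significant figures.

93.8 pmol

t½ = ln 2 / λ = 0.69315 / 0.357 ≈ 1.9416 hours.
Number of half-lives: n = 0.977/1.9416 ≈ 0.5032.
Remaining = 133 × (1/2)^0.5032 = 133 × 0.70554 ≈ 93.837 pmol.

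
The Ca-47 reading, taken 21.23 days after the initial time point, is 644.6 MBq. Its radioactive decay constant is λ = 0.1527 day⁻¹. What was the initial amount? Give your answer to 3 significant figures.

16500 MBq

t½ = ln 2 / λ = 0.69315 / 0.1527 ≈ 4.5393 days.
Number of half-lives elapsed: n = 21.23/4.5393 ≈ 4.677.
A₀ = A × 2^n = 644.6 × 2^4.677 = 644.6 × 25.58 ≈ 16489 MBq.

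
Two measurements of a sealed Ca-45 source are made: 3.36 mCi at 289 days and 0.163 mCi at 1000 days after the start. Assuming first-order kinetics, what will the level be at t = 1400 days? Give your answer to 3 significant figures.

Over Δt = 1000 − 289 = 711 days, the level fell by a factor of 3.36/0.163 ≈ 20.613.
n = log₂(20.613) ≈ 4.3655 half-lives, so t½ = 711/4.3655 ≈ 162.87 days.
From t = 1000 to t = 1400: 0.163 × (1/2)^((1400−1000)/162.87) ≈ 0.029707 mCi.

0.0297 mCi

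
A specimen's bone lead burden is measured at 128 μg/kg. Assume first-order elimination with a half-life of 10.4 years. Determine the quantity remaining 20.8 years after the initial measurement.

Elapsed time is 2 half-lives (20.8/10.4).
Each half-life halves the amount: 128 × (1/2)^2 = 128/4 = 32 μg/kg.

32 μg/kg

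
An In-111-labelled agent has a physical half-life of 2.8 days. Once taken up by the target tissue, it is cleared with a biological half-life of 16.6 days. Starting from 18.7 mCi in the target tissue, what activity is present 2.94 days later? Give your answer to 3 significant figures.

1/t_eff = 1/t_phys + 1/t_biol = 1/2.8 + 1/16.6 = 0.41738 per day.
t_eff = 2.8 × 16.6 / (2.8 + 16.6) ≈ 2.3959 days.
Remaining = 18.7 × (1/2)^(2.94/2.3959) = 18.7 × (1/2)^1.2271 ≈ 7.9881 mCi.

7.99 mCi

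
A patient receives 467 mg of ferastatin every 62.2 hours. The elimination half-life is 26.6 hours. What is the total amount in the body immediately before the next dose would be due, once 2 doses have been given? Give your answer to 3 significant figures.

111 mg

The 2 doses were given 124.4, 62.2 hours ago.
Total = 467·(1/2)^(124.4/26.6) + 467·(1/2)^(62.2/26.6)
      = 18.26 + 92.343 ≈ 110.6 mg.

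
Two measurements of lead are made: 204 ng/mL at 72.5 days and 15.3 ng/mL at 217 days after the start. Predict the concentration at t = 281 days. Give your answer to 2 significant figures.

4.9 ng/mL

Over Δt = 217 − 72.5 = 144.5 days, the level fell by a factor of 204/15.3 ≈ 13.333.
n = log₂(13.333) ≈ 3.737 half-lives, so t½ = 144.5/3.737 ≈ 38.668 days.
From t = 217 to t = 281: 15.3 × (1/2)^((281−217)/38.668) ≈ 4.8579 ng/mL.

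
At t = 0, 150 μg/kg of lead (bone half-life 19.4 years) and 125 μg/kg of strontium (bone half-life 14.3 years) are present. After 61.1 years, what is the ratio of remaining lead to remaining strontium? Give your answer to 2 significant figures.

2.6

lead: 150 × (1/2)^(61.1/19.4) = 150 × (1/2)^3.1495 ≈ 16.904 μg/kg.
strontium: 125 × (1/2)^(61.1/14.3) = 125 × (1/2)^4.2727 ≈ 6.4668 μg/kg.
Ratio ≈ 16.904 / 6.4668 ≈ 2.614.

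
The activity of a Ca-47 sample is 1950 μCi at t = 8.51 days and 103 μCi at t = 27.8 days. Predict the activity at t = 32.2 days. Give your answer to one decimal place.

52.7 μCi

Over Δt = 27.8 − 8.51 = 19.29 days, the level fell by a factor of 1950/103 ≈ 18.932.
n = log₂(18.932) ≈ 4.2428 half-lives, so t½ = 19.29/4.2428 ≈ 4.5466 days.
From t = 27.8 to t = 32.2: 103 × (1/2)^((32.2−27.8)/4.5466) ≈ 52.664 μCi.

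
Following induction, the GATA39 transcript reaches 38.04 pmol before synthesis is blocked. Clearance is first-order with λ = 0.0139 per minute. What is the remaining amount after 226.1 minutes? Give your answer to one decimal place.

1.6 pmol

t½ = ln 2 / λ = 0.69315 / 0.0139 ≈ 49.867 minutes.
Number of half-lives: n = 226.1/49.867 ≈ 4.5341.
Remaining = 38.04 × (1/2)^4.5341 = 38.04 × 0.043162 ≈ 1.6419 pmol.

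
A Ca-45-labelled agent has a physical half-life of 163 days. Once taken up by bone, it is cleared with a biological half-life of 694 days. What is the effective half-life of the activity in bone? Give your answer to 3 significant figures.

1/t_eff = 1/t_phys + 1/t_biol = 1/163 + 1/694 = 0.0075759 per day.
t_eff = 163 × 694 / (163 + 694) ≈ 132 days.

132 days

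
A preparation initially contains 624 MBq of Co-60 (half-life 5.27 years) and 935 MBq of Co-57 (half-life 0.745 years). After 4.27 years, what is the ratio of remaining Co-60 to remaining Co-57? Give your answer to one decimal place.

Co-60: 624 × (1/2)^(4.27/5.27) = 624 × (1/2)^0.81025 ≈ 355.86 MBq.
Co-57: 935 × (1/2)^(4.27/0.745) = 935 × (1/2)^5.7315 ≈ 17.597 MBq.
Ratio ≈ 355.86 / 17.597 ≈ 20.222.

20.2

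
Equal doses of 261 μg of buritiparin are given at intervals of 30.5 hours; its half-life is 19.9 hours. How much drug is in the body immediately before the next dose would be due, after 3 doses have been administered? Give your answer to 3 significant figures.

132 μg

The 3 doses were given 91.5, 61, 30.5 hours ago.
Total = 261·(1/2)^(91.5/19.9) + 261·(1/2)^(61/19.9) + 261·(1/2)^(30.5/19.9)
      = 10.777 + 31.181 + 90.212 ≈ 132.17 μg.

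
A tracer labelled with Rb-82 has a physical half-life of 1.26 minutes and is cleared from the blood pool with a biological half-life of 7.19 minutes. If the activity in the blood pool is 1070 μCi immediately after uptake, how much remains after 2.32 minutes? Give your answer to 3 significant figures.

239 μCi

1/t_eff = 1/t_phys + 1/t_biol = 1/1.26 + 1/7.19 = 0.93273 per minute.
t_eff = 1.26 × 7.19 / (1.26 + 7.19) ≈ 1.0721 minutes.
Remaining = 1070 × (1/2)^(2.32/1.0721) = 1070 × (1/2)^2.1639 ≈ 238.77 μCi.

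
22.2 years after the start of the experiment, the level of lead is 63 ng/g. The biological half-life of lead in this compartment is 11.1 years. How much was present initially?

Number of half-lives elapsed: n = 22.2/11.1 ≈ 2.
A₀ = A × 2^n = 63 × 2^2 = 63 × 4 ≈ 252 ng/g.

252 ng/g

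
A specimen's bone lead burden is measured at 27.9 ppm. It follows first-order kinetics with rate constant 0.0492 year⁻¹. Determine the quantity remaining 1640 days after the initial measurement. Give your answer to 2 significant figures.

t½ = ln 2 / λ = 0.69315 / 0.0492 ≈ 14.088 years.
Convert the elapsed time: 1640 days = 4.49315 years.
Number of half-lives: n = 4.49315/14.088 ≈ 0.31893.
Remaining = 27.9 × (1/2)^0.31893 = 27.9 × 0.80167 ≈ 22.366 ppm.

22 ppm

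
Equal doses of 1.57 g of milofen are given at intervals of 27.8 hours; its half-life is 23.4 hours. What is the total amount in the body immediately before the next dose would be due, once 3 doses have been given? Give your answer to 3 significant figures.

1.12 g

The 3 doses were given 83.4, 55.6, 27.8 hours ago.
Total = 1.57·(1/2)^(83.4/23.4) + 1.57·(1/2)^(55.6/23.4) + 1.57·(1/2)^(27.8/23.4)
      = 0.13274 + 0.30243 + 0.68907 ≈ 1.1242 g.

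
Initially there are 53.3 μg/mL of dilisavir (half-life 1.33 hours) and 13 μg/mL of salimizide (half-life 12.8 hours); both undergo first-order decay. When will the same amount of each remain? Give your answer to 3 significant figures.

Set 53.3·(1/2)^(t/1.33) = 13·(1/2)^(t/12.8).
Taking log₂: log₂(53.3/13) = t·(1/1.33 − 1/12.8).
log₂(4.1) = 2.0356; 1/1.33 − 1/12.8 = 0.67375.
t = 2.0356 / 0.67375 ≈ 3.0213 hours.

3.02 hours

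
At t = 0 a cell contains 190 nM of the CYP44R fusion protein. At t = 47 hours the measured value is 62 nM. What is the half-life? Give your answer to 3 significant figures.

29.1 hours

A/A₀ = 62/190 ≈ 0.32632.
n = log₂(3.0645) ≈ 1.6157 half-lives elapsed in 47 hours.
t½ = 47/1.6157 ≈ 29.09 hours.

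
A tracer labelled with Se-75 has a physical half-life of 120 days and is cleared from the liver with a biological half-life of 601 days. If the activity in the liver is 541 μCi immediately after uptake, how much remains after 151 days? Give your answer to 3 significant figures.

1/t_eff = 1/t_phys + 1/t_biol = 1/120 + 1/601 = 0.0099972 per day.
t_eff = 120 × 601 / (120 + 601) ≈ 100.03 days.
Remaining = 541 × (1/2)^(151/100.03) = 541 × (1/2)^1.5096 ≈ 190.01 μCi.

190 μCi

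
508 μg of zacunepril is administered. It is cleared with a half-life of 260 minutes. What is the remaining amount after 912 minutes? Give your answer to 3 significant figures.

44.7 μg

Number of half-lives: n = 912/260 ≈ 3.5077.
Remaining = 508 × (1/2)^3.5077 = 508 × 0.087918 ≈ 44.663 μg.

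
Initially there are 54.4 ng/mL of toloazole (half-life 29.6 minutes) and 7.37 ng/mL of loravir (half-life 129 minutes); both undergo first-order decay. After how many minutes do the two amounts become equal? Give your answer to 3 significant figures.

Set 54.4·(1/2)^(t/29.6) = 7.37·(1/2)^(t/129).
Taking log₂: log₂(54.4/7.37) = t·(1/29.6 − 1/129).
log₂(7.3813) = 2.8839; 1/29.6 − 1/129 = 0.026032.
t = 2.8839 / 0.026032 ≈ 110.78 minutes.

111 minutes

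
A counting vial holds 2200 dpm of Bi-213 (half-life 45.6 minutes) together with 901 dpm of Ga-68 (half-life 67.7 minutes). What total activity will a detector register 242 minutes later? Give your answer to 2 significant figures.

130 dpm

Bi-213: 2200 × (1/2)^(242/45.6) = 2200 × (1/2)^5.307 ≈ 55.571 dpm.
Ga-68: 901 × (1/2)^(242/67.7) = 901 × (1/2)^3.5746 ≈ 75.625 dpm.
Total = 55.571 + 75.625 ≈ 131.2 dpm.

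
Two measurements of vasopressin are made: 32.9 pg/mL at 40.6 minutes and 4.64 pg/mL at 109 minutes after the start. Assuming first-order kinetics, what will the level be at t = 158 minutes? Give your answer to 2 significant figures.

Over Δt = 109 − 40.6 = 68.4 minutes, the level fell by a factor of 32.9/4.64 ≈ 7.0905.
n = log₂(7.0905) ≈ 2.8259 half-lives, so t½ = 68.4/2.8259 ≈ 24.205 minutes.
From t = 109 to t = 158: 4.64 × (1/2)^((158−109)/24.205) ≈ 1.1405 pg/mL.

1.1 pg/mL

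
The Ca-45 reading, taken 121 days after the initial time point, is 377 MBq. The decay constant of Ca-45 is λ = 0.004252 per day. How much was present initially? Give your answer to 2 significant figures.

t½ = ln 2 / λ = 0.69315 / 0.004252 ≈ 163.02 days.
Number of half-lives elapsed: n = 121/163.02 ≈ 0.74226.
A₀ = A × 2^n = 377 × 2^0.74226 = 377 × 1.6728 ≈ 630.64 MBq.

630 MBq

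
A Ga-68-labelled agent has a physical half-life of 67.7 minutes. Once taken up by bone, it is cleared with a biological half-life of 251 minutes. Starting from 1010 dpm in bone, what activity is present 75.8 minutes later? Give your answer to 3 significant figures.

1/t_eff = 1/t_phys + 1/t_biol = 1/67.7 + 1/251 = 0.018755 per minute.
t_eff = 67.7 × 251 / (67.7 + 251) ≈ 53.319 minutes.
Remaining = 1010 × (1/2)^(75.8/53.319) = 1010 × (1/2)^1.4216 ≈ 377.02 dpm.

377 dpm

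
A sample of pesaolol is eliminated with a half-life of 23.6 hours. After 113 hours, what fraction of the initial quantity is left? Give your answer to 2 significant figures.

0.036

n = 113/23.6 ≈ 4.7881 half-lives.
Fraction remaining = (1/2)^4.7881 ≈ 0.036193.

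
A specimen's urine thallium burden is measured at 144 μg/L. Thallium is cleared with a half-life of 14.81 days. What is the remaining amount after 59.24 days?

Elapsed time is 4 half-lives (59.24/14.81).
Each half-life halves the amount: 144 × (1/2)^4 = 144/16 = 9 μg/L.

9 μg/L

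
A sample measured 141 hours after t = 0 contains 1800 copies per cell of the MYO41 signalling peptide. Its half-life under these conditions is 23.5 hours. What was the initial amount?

115200 copies per cell

Number of half-lives elapsed: n = 141/23.5 ≈ 6.
A₀ = A × 2^n = 1800 × 2^6 = 1800 × 64 ≈ 115200 copies per cell.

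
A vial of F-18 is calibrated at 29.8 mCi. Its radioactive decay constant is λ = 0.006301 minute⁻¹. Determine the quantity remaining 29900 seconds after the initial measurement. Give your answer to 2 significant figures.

1.3 mCi

t½ = ln 2 / λ = 0.69315 / 0.006301 ≈ 110.01 minutes.
Convert the elapsed time: 29900 seconds = 498.333 minutes.
Number of half-lives: n = 498.333/110.01 ≈ 4.5301.
Remaining = 29.8 × (1/2)^4.5301 = 29.8 × 0.043283 ≈ 1.2898 mCi.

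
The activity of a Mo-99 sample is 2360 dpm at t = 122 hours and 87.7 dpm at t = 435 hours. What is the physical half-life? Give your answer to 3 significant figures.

Over Δt = 435 − 122 = 313 hours, the level fell by a factor of 2360/87.7 ≈ 26.91.
n = log₂(26.91) ≈ 4.7501 half-lives, so t½ = 313/4.7501 ≈ 65.894 hours.

65.9 hours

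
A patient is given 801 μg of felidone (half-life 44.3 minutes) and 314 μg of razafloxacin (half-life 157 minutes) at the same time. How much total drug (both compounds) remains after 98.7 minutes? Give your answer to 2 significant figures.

370 μg

felidone: 801 × (1/2)^(98.7/44.3) = 801 × (1/2)^2.228 ≈ 170.98 μg.
razafloxacin: 314 × (1/2)^(98.7/157) = 314 × (1/2)^0.62866 ≈ 203.09 μg.
Total = 170.98 + 203.09 ≈ 374.07 μg.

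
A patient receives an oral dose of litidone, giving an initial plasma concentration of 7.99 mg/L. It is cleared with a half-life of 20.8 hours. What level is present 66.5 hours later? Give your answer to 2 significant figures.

Number of half-lives: n = 66.5/20.8 ≈ 3.1971.
Remaining = 7.99 × (1/2)^3.1971 = 7.99 × 0.10904 ≈ 0.8712 mg/L.

0.87 mg/L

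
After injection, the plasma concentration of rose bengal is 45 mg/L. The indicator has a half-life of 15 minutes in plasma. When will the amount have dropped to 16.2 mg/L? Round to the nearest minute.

Fraction remaining = 16.2/45 ≈ 0.36.
n = log₂(45/16.2) = ln(2.7778)/ln 2 ≈ 1.4739 half-lives.
t = n × t½ = 1.4739 × 15 ≈ 22.109 minutes.

22 minutes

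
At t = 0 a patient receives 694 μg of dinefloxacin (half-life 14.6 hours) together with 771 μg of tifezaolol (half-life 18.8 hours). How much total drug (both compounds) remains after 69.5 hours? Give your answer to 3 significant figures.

85.1 μg

dinefloxacin: 694 × (1/2)^(69.5/14.6) = 694 × (1/2)^4.7603 ≈ 25.608 μg.
tifezaolol: 771 × (1/2)^(69.5/18.8) = 771 × (1/2)^3.6968 ≈ 59.457 μg.
Total = 25.608 + 59.457 ≈ 85.065 μg.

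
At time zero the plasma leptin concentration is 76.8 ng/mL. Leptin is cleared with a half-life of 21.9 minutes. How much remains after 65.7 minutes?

Elapsed time is 3 half-lives (65.7/21.9).
Each half-life halves the amount: 76.8 × (1/2)^3 = 76.8/8 = 9.6 ng/mL.

9.6 ng/mL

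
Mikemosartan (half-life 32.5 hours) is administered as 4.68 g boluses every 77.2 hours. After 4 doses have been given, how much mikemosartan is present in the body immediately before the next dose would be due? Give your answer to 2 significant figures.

The 4 doses were given 308.8, 231.6, 154.4, 77.2 hours ago.
Total = 4.68·(1/2)^(308.8/32.5) + 4.68·(1/2)^(231.6/32.5) + 4.68·(1/2)^(154.4/32.5) + 4.68·(1/2)^(77.2/32.5)
      = 0.0064565 + 0.033501 + 0.17383 + 0.90195 ≈ 1.1157 g.

1.1 g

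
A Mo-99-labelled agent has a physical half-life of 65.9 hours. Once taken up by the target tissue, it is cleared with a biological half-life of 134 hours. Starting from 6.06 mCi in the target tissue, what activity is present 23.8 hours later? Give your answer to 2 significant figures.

1/t_eff = 1/t_phys + 1/t_biol = 1/65.9 + 1/134 = 0.022637 per hour.
t_eff = 65.9 × 134 / (65.9 + 134) ≈ 44.175 hours.
Remaining = 6.06 × (1/2)^(23.8/44.175) = 6.06 × (1/2)^0.53877 ≈ 4.1715 mCi.

4.2 mCi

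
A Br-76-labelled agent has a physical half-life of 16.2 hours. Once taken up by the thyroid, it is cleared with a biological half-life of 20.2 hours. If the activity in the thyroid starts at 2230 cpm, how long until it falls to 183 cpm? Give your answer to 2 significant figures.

32 hours

1/t_eff = 1/t_phys + 1/t_biol = 1/16.2 + 1/20.2 = 0.11123 per hour.
t_eff = 16.2 × 20.2 / (16.2 + 20.2) ≈ 8.9901 hours.
n = log₂(2230/183) ≈ 3.6071; t = 3.6071 × 8.9901 ≈ 32.428 hours.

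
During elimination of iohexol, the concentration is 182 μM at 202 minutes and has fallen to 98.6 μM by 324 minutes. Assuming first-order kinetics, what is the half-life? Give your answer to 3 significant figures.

Over Δt = 324 − 202 = 122 minutes, the level fell by a factor of 182/98.6 ≈ 1.8458.
n = log₂(1.8458) ≈ 0.88428 half-lives, so t½ = 122/0.88428 ≈ 137.97 minutes.

138 minutes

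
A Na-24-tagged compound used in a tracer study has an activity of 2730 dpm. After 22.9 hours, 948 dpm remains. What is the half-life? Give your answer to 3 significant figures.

15.0 hours

A/A₀ = 948/2730 ≈ 0.34725.
n = log₂(2.8797) ≈ 1.5259 half-lives elapsed in 22.9 hours.
t½ = 22.9/1.5259 ≈ 15.007 hours.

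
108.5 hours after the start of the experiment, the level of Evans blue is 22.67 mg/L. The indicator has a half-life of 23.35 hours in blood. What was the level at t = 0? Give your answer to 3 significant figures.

568 mg/L

Number of half-lives elapsed: n = 108.5/23.35 ≈ 4.6467.
A₀ = A × 2^n = 22.67 × 2^4.6467 = 22.67 × 25.049 ≈ 567.86 mg/L.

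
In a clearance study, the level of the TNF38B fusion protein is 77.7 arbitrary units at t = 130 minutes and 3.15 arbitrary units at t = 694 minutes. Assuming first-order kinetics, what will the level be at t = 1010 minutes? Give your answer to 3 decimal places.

Over Δt = 694 − 130 = 564 minutes, the level fell by a factor of 77.7/3.15 ≈ 24.667.
n = log₂(24.667) ≈ 4.6245 half-lives, so t½ = 564/4.6245 ≈ 121.96 minutes.
From t = 694 to t = 1010: 3.15 × (1/2)^((1010−694)/121.96) ≈ 0.5228 arbitrary units.

0.523 arbitrary units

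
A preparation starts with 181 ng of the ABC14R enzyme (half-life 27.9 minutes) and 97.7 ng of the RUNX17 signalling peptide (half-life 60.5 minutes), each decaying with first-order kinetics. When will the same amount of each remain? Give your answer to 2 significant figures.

Set 181·(1/2)^(t/27.9) = 97.7·(1/2)^(t/60.5).
Taking log₂: log₂(181/97.7) = t·(1/27.9 − 1/60.5).
log₂(1.8526) = 0.88956; 1/27.9 − 1/60.5 = 0.019313.
t = 0.88956 / 0.019313 ≈ 46.059 minutes.

46 minutes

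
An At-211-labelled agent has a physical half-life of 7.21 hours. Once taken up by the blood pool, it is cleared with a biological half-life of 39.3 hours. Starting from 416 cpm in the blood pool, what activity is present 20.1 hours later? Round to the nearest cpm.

42 cpm

1/t_eff = 1/t_phys + 1/t_biol = 1/7.21 + 1/39.3 = 0.16414 per hour.
t_eff = 7.21 × 39.3 / (7.21 + 39.3) ≈ 6.0923 hours.
Remaining = 416 × (1/2)^(20.1/6.0923) = 416 × (1/2)^3.2992 ≈ 42.259 cpm.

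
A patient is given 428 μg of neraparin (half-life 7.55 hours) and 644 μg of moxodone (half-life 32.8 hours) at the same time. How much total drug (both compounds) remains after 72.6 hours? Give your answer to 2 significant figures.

140 μg

neraparin: 428 × (1/2)^(72.6/7.55) = 428 × (1/2)^9.6159 ≈ 0.54547 μg.
moxodone: 644 × (1/2)^(72.6/32.8) = 644 × (1/2)^2.2134 ≈ 138.86 μg.
Total = 0.54547 + 138.86 ≈ 139.41 μg.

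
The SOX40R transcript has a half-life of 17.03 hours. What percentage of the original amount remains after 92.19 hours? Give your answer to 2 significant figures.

n = 92.19/17.03 ≈ 5.4134 half-lives.
Fraction remaining = (1/2)^5.4134 ≈ 0.023464, i.e. 2.3464%.

2.3%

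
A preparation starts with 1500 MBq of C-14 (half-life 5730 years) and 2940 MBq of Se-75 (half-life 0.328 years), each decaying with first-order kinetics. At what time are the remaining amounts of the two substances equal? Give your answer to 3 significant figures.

Set 1500·(1/2)^(t/5730) = 2940·(1/2)^(t/0.328).
Taking log₂: log₂(1500/2940) = t·(1/5730 − 1/0.328).
log₂(0.5102) = -0.97085; 1/5730 − 1/0.328 = -3.0486.
t = -0.97085 / -3.0486 ≈ 0.31846 years.

0.318 years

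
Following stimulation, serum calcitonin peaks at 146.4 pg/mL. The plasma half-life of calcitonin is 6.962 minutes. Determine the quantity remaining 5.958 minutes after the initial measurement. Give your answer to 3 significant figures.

80.9 pg/mL

Number of half-lives: n = 5.958/6.962 ≈ 0.85579.
Remaining = 146.4 × (1/2)^0.85579 = 146.4 × 0.55256 ≈ 80.895 pg/mL.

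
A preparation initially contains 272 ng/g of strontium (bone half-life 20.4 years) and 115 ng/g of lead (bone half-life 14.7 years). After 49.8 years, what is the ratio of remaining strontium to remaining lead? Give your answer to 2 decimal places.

strontium: 272 × (1/2)^(49.8/20.4) = 272 × (1/2)^2.4412 ≈ 50.084 ng/g.
lead: 115 × (1/2)^(49.8/14.7) = 115 × (1/2)^3.3878 ≈ 10.987 ng/g.
Ratio ≈ 50.084 / 10.987 ≈ 4.5585.

4.56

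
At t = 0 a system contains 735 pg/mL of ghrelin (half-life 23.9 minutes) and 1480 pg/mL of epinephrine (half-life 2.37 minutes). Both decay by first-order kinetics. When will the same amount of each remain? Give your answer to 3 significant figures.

2.66 minutes

Set 735·(1/2)^(t/23.9) = 1480·(1/2)^(t/2.37).
Taking log₂: log₂(735/1480) = t·(1/23.9 − 1/2.37).
log₂(0.49662) = -1.0098; 1/23.9 − 1/2.37 = -0.3801.
t = -1.0098 / -0.3801 ≈ 2.6566 minutes.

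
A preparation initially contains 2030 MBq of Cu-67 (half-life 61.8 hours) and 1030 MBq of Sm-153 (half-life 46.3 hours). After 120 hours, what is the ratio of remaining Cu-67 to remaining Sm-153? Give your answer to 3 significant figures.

3.09

Cu-67: 2030 × (1/2)^(120/61.8) = 2030 × (1/2)^1.9417 ≈ 528.41 MBq.
Sm-153: 1030 × (1/2)^(120/46.3) = 1030 × (1/2)^2.5918 ≈ 170.86 MBq.
Ratio ≈ 528.41 / 170.86 ≈ 3.0927.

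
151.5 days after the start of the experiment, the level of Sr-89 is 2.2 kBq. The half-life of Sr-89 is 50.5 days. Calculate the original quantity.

Number of half-lives elapsed: n = 151.5/50.5 ≈ 3.
A₀ = A × 2^n = 2.2 × 2^3 = 2.2 × 8 ≈ 17.6 kBq.

17.6 kBq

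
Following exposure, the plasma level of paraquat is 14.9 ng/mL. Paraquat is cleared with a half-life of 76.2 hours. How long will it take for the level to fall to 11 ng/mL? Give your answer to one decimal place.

33.4 hours

Fraction remaining = 11/14.9 ≈ 0.73826.
n = log₂(14.9/11) = ln(1.3545)/ln 2 ≈ 0.43781 half-lives.
t = n × t½ = 0.43781 × 76.2 ≈ 33.361 hours.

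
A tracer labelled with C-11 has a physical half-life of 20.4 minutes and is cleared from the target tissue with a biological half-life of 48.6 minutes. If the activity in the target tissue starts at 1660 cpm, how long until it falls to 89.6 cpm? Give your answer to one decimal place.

1/t_eff = 1/t_phys + 1/t_biol = 1/20.4 + 1/48.6 = 0.069596 per minute.
t_eff = 20.4 × 48.6 / (20.4 + 48.6) ≈ 14.369 minutes.
n = log₂(1660/89.6) ≈ 4.2115; t = 4.2115 × 14.369 ≈ 60.514 minutes.

60.5 minutes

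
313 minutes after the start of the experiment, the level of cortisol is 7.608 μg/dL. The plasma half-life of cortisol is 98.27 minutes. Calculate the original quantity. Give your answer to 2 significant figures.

69 μg/dL

Number of half-lives elapsed: n = 313/98.27 ≈ 3.1851.
A₀ = A × 2^n = 7.608 × 2^3.1851 = 7.608 × 9.0952 ≈ 69.196 μg/dL.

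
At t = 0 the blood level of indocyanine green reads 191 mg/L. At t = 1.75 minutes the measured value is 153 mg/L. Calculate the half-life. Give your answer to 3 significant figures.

5.47 minutes

A/A₀ = 153/191 ≈ 0.80105.
n = log₂(1.2484) ≈ 0.32004 half-lives elapsed in 1.75 minutes.
t½ = 1.75/0.32004 ≈ 5.468 minutes.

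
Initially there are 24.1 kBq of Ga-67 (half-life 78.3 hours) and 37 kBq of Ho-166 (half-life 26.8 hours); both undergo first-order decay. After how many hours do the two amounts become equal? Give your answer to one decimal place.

Set 24.1·(1/2)^(t/78.3) = 37·(1/2)^(t/26.8).
Taking log₂: log₂(24.1/37) = t·(1/78.3 − 1/26.8).
log₂(0.65135) = -0.61849; 1/78.3 − 1/26.8 = -0.024542.
t = -0.61849 / -0.024542 ≈ 25.201 hours.

25.2 hours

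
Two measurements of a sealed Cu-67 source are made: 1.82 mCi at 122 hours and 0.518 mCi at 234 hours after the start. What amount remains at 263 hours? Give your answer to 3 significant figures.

Over Δt = 234 − 122 = 112 hours, the level fell by a factor of 1.82/0.518 ≈ 3.5135.
n = log₂(3.5135) ≈ 1.8129 half-lives, so t½ = 112/1.8129 ≈ 61.779 hours.
From t = 234 to t = 263: 0.518 × (1/2)^((263−234)/61.779) ≈ 0.37413 mCi.

0.374 mCi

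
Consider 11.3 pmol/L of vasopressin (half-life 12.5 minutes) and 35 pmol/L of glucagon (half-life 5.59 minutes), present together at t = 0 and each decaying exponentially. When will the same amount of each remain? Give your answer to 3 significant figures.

Set 11.3·(1/2)^(t/12.5) = 35·(1/2)^(t/5.59).
Taking log₂: log₂(11.3/35) = t·(1/12.5 − 1/5.59).
log₂(0.32286) = -1.631; 1/12.5 − 1/5.59 = -0.098891.
t = -1.631 / -0.098891 ≈ 16.493 minutes.

16.5 minutes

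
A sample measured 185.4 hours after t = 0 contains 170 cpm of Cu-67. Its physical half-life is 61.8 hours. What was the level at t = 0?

Number of half-lives elapsed: n = 185.4/61.8 ≈ 3.
A₀ = A × 2^n = 170 × 2^3 = 170 × 8 ≈ 1360 cpm.

1360 cpm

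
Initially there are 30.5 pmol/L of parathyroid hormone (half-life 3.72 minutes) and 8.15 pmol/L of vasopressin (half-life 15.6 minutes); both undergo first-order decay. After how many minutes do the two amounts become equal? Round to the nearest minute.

Set 30.5·(1/2)^(t/3.72) = 8.15·(1/2)^(t/15.6).
Taking log₂: log₂(30.5/8.15) = t·(1/3.72 − 1/15.6).
log₂(3.7423) = 1.9039; 1/3.72 − 1/15.6 = 0.20471.
t = 1.9039 / 0.20471 ≈ 9.3004 minutes.

9 minutes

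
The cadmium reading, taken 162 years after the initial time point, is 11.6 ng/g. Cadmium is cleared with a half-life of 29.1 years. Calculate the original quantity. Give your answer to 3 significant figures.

550 ng/g

Number of half-lives elapsed: n = 162/29.1 ≈ 5.567.
A₀ = A × 2^n = 11.6 × 2^5.567 = 11.6 × 47.406 ≈ 549.91 ng/g.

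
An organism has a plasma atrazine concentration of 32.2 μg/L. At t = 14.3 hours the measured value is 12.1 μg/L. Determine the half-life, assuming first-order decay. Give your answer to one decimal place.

A/A₀ = 12.1/32.2 ≈ 0.37578.
n = log₂(2.6612) ≈ 1.4121 half-lives elapsed in 14.3 hours.
t½ = 14.3/1.4121 ≈ 10.127 hours.

10.1 hours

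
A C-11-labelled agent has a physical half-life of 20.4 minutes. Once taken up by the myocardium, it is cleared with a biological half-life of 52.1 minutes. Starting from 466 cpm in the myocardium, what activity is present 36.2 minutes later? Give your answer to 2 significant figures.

1/t_eff = 1/t_phys + 1/t_biol = 1/20.4 + 1/52.1 = 0.068213 per minute.
t_eff = 20.4 × 52.1 / (20.4 + 52.1) ≈ 14.66 minutes.
Remaining = 466 × (1/2)^(36.2/14.66) = 466 × (1/2)^2.4693 ≈ 84.148 cpm.

84 cpm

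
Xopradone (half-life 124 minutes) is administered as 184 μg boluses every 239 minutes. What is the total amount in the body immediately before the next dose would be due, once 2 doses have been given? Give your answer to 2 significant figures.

61 μg

The 2 doses were given 478, 239 minutes ago.
Total = 184·(1/2)^(478/124) + 184·(1/2)^(239/124)
      = 12.717 + 48.373 ≈ 61.091 μg.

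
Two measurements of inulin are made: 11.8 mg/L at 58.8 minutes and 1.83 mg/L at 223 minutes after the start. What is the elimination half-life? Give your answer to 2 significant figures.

Over Δt = 223 − 58.8 = 164.2 minutes, the level fell by a factor of 11.8/1.83 ≈ 6.4481.
n = log₂(6.4481) ≈ 2.6889 half-lives, so t½ = 164.2/2.6889 ≈ 61.067 minutes.

61 minutes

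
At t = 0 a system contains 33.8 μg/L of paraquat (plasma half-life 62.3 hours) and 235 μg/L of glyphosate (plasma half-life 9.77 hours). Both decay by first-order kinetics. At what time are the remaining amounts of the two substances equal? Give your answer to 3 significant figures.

Set 33.8·(1/2)^(t/62.3) = 235·(1/2)^(t/9.77).
Taking log₂: log₂(33.8/235) = t·(1/62.3 − 1/9.77).
log₂(0.14383) = -2.7976; 1/62.3 − 1/9.77 = -0.086303.
t = -2.7976 / -0.086303 ≈ 32.416 hours.

32.4 hours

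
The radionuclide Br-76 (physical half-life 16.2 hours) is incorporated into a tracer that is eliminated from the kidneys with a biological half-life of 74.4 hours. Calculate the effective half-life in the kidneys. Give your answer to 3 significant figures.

1/t_eff = 1/t_phys + 1/t_biol = 1/16.2 + 1/74.4 = 0.075169 per hour.
t_eff = 16.2 × 74.4 / (16.2 + 74.4) ≈ 13.303 hours.

13.3 hours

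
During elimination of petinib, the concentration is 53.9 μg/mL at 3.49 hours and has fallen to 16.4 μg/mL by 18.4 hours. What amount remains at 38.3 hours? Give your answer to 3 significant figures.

3.35 μg/mL

Over Δt = 18.4 − 3.49 = 14.91 hours, the level fell by a factor of 53.9/16.4 ≈ 3.2866.
n = log₂(3.2866) ≈ 1.7166 half-lives, so t½ = 14.91/1.7166 ≈ 8.6858 hours.
From t = 18.4 to t = 38.3: 16.4 × (1/2)^((38.3−18.4)/8.6858) ≈ 3.3509 μg/mL.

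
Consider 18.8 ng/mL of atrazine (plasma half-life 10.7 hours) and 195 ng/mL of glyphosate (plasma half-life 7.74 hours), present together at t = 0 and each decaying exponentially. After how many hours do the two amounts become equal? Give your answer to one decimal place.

94.4 hours

Set 18.8·(1/2)^(t/10.7) = 195·(1/2)^(t/7.74).
Taking log₂: log₂(18.8/195) = t·(1/10.7 − 1/7.74).
log₂(0.09641) = -3.3747; 1/10.7 − 1/7.74 = -0.035741.
t = -3.3747 / -0.035741 ≈ 94.42 hours.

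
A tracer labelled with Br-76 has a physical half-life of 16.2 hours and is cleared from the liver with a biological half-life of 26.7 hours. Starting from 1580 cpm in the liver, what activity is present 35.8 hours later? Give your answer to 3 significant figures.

1/t_eff = 1/t_phys + 1/t_biol = 1/16.2 + 1/26.7 = 0.099182 per hour.
t_eff = 16.2 × 26.7 / (16.2 + 26.7) ≈ 10.083 hours.
Remaining = 1580 × (1/2)^(35.8/10.083) = 1580 × (1/2)^3.5507 ≈ 134.83 cpm.

135 cpm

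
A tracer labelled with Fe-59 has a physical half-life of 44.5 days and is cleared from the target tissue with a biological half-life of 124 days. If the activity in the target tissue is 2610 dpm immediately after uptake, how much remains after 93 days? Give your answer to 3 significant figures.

365 dpm

1/t_eff = 1/t_phys + 1/t_biol = 1/44.5 + 1/124 = 0.030536 per day.
t_eff = 44.5 × 124 / (44.5 + 124) ≈ 32.748 days.
Remaining = 2610 × (1/2)^(93/32.748) = 2610 × (1/2)^2.8399 ≈ 364.54 dpm.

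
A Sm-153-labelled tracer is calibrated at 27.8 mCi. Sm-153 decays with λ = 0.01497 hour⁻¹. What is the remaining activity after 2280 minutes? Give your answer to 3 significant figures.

15.7 mCi

t½ = ln 2 / λ = 0.69315 / 0.01497 ≈ 46.302 hours.
Convert the elapsed time: 2280 minutes = 38 hours.
Number of half-lives: n = 38/46.302 ≈ 0.82069.
Remaining = 27.8 × (1/2)^0.82069 = 27.8 × 0.56617 ≈ 15.74 mCi.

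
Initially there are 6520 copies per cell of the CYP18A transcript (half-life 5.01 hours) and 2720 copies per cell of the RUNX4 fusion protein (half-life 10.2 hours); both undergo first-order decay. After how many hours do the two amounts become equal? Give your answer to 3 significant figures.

Set 6520·(1/2)^(t/5.01) = 2720·(1/2)^(t/10.2).
Taking log₂: log₂(6520/2720) = t·(1/5.01 − 1/10.2).
log₂(2.3971) = 1.2613; 1/5.01 − 1/10.2 = 0.10156.
t = 1.2613 / 0.10156 ≈ 12.419 hours.

12.4 hours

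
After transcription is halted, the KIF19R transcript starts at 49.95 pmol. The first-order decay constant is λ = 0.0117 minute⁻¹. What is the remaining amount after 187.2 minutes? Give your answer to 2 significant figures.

t½ = ln 2 / λ = 0.69315 / 0.0117 ≈ 59.243 minutes.
Number of half-lives: n = 187.2/59.243 ≈ 3.1598.
Remaining = 49.95 × (1/2)^3.1598 = 49.95 × 0.11189 ≈ 5.5889 pmol.

5.6 pmol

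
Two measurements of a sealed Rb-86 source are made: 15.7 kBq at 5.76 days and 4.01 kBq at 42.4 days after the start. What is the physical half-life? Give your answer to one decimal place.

18.6 days

Over Δt = 42.4 − 5.76 = 36.64 days, the level fell by a factor of 15.7/4.01 ≈ 3.9152.
n = log₂(3.9152) ≈ 1.9691 half-lives, so t½ = 36.64/1.9691 ≈ 18.608 days.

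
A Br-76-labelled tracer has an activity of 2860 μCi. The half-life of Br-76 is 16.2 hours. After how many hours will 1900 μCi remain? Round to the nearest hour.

10 hours

Fraction remaining = 1900/2860 ≈ 0.66434.
n = log₂(2860/1900) = ln(1.5053)/ln 2 ≈ 0.59002 half-lives.
t = n × t½ = 0.59002 × 16.2 ≈ 9.5583 hours.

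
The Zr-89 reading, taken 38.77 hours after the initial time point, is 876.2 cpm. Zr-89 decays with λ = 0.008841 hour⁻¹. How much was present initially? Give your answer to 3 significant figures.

1230 cpm

t½ = ln 2 / λ = 0.69315 / 0.008841 ≈ 78.401 hours.
Number of half-lives elapsed: n = 38.77/78.401 ≈ 0.49451.
A₀ = A × 2^n = 876.2 × 2^0.49451 = 876.2 × 1.4088 ≈ 1234.4 cpm.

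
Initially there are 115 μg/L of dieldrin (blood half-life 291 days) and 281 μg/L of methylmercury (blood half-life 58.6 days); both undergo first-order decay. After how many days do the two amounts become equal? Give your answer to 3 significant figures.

Set 115·(1/2)^(t/291) = 281·(1/2)^(t/58.6).
Taking log₂: log₂(115/281) = t·(1/291 − 1/58.6).
log₂(0.40925) = -1.2889; 1/291 − 1/58.6 = -0.013628.
t = -1.2889 / -0.013628 ≈ 94.577 days.

94.6 days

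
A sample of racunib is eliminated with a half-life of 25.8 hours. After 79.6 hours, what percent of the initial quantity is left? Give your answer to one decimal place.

n = 79.6/25.8 ≈ 3.0853 half-lives.
Fraction remaining = (1/2)^3.0853 ≈ 0.11783, i.e. 11.783%.

11.8%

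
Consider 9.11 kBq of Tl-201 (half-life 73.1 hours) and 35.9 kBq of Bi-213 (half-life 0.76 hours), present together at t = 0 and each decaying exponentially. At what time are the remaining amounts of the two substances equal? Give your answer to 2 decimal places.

1.52 hours

Set 9.11·(1/2)^(t/73.1) = 35.9·(1/2)^(t/0.76).
Taking log₂: log₂(9.11/35.9) = t·(1/73.1 − 1/0.76).
log₂(0.25376) = -1.9785; 1/73.1 − 1/0.76 = -1.3021.
t = -1.9785 / -1.3021 ≈ 1.5194 hours.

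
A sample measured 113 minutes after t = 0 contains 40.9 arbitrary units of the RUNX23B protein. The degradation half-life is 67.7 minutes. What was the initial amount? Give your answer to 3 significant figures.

130 arbitrary units

Number of half-lives elapsed: n = 113/67.7 ≈ 1.6691.
A₀ = A × 2^n = 40.9 × 2^1.6691 = 40.9 × 3.1802 ≈ 130.07 arbitrary units.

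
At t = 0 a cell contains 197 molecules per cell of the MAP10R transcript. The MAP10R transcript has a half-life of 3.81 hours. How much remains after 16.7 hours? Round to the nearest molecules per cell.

9 molecules per cell

Number of half-lives: n = 16.7/3.81 ≈ 4.3832.
Remaining = 197 × (1/2)^4.3832 = 197 × 0.047921 ≈ 9.4404 molecules per cell.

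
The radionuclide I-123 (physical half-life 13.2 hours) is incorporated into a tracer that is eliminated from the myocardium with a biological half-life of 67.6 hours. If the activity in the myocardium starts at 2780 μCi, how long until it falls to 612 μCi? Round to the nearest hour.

24 hours

1/t_eff = 1/t_phys + 1/t_biol = 1/13.2 + 1/67.6 = 0.09055 per hour.
t_eff = 13.2 × 67.6 / (13.2 + 67.6) ≈ 11.044 hours.
n = log₂(2780/612) ≈ 2.1835; t = 2.1835 × 11.044 ≈ 24.113 hours.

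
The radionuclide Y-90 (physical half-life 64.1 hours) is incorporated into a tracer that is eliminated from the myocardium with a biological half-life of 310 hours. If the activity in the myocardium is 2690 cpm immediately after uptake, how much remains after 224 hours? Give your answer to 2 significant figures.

1/t_eff = 1/t_phys + 1/t_biol = 1/64.1 + 1/310 = 0.018826 per hour.
t_eff = 64.1 × 310 / (64.1 + 310) ≈ 53.117 hours.
Remaining = 2690 × (1/2)^(224/53.117) = 2690 × (1/2)^4.2171 ≈ 144.63 cpm.

140 cpm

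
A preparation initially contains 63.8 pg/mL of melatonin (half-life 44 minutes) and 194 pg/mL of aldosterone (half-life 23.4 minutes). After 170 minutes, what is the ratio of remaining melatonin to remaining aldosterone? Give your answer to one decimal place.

3.5

melatonin: 63.8 × (1/2)^(170/44) = 63.8 × (1/2)^3.8636 ≈ 4.3828 pg/mL.
aldosterone: 194 × (1/2)^(170/23.4) = 194 × (1/2)^7.265 ≈ 1.2613 pg/mL.
Ratio ≈ 4.3828 / 1.2613 ≈ 3.4747.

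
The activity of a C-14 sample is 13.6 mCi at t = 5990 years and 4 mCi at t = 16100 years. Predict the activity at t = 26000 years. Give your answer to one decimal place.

Over Δt = 16100 − 5990 = 10110 years, the level fell by a factor of 13.6/4 ≈ 3.4.
n = log₂(3.4) ≈ 1.7655 half-lives, so t½ = 10110/1.7655 ≈ 5726.3 years.
From t = 16100 to t = 26000: 4 × (1/2)^((26000−16100)/5726.3) ≈ 1.2068 mCi.

1.2 mCi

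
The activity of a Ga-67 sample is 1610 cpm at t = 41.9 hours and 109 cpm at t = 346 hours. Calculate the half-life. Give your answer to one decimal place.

Over Δt = 346 − 41.9 = 304.1 hours, the level fell by a factor of 1610/109 ≈ 14.771.
n = log₂(14.771) ≈ 3.8847 half-lives, so t½ = 304.1/3.8847 ≈ 78.282 hours.

78.3 hours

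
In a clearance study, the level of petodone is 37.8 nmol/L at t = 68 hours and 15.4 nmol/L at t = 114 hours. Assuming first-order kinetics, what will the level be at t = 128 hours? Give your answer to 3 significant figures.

Over Δt = 114 − 68 = 46 hours, the level fell by a factor of 37.8/15.4 ≈ 2.4545.
n = log₂(2.4545) ≈ 1.2955 half-lives, so t½ = 46/1.2955 ≈ 35.509 hours.
From t = 114 to t = 128: 15.4 × (1/2)^((128−114)/35.509) ≈ 11.717 nmol/L.

11.7 nmol/L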